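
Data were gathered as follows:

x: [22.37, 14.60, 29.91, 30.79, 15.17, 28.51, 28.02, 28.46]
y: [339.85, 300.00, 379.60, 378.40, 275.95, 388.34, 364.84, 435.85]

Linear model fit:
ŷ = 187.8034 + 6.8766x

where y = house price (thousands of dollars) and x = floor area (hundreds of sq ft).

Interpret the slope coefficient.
An increase of one hundred sq ft in floor area is associated with a 6.8766 thousand dollars increase in predicted house price.

The slope coefficient β₁ = 6.8766 represents the marginal effect of floor area on house price.

Interpretation:
- Floor area up by 1 hundred sq ft → predicted house price increases by 6.8766 thousand dollars
- This is a linear approximation: the same per-unit change is assumed across the whole observed x range
- The sign (+) gives the direction; the magnitude 6.8766 gives the size of the effect per hundred sq ft

The intercept β₀ = 187.8034 is the predicted house price when floor area = 0; since the smallest observed x is 14.60, this is an extrapolation and mainly anchors the line.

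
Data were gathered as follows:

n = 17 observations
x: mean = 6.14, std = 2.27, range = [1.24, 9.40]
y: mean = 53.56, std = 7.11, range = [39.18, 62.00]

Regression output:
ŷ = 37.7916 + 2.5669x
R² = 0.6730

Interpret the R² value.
R² = 0.6730 means 67.30% of the variation in y is explained by the linear relationship with x. This indicates a moderate fit.

R² (coefficient of determination) measures the proportion of variance in y explained by the regression model.

Here R² = 0.6730:
- Explained: 67.30% of the variation in y
- Unexplained (residual): 100% − 67.30% = 32.70%
- Rule of thumb (below 0.3 weak; 0.3 to below 0.7 moderate; 0.7 and above strong) → moderate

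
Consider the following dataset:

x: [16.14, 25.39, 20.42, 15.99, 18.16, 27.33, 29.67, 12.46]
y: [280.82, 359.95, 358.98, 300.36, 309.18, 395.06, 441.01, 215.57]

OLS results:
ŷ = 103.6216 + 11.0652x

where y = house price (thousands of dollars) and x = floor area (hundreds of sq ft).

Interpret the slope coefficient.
An increase of one hundred sq ft in floor area is associated with a 11.0652 thousand dollars increase in predicted house price.

The slope coefficient β₁ = 11.0652 represents the marginal effect of floor area on house price.

Interpretation:
- Floor area up by 1 hundred sq ft → predicted house price increases by 11.0652 thousand dollars
- The effect is assumed constant over the observed range of x (linearity)

The intercept β₀ = 103.6216 is the predicted house price when floor area = 0; since the smallest observed x is 12.46, this is an extrapolation and mainly anchors the line.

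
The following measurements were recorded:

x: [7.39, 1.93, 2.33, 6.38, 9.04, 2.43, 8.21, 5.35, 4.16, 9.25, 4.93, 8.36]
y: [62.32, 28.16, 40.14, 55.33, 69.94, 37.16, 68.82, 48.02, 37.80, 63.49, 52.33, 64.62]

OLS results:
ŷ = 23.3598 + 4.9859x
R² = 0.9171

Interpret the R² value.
R² = 0.9171 means 91.71% of the variation in y is explained by the linear relationship with x. This indicates a strong fit.

The coefficient of determination R² is the fraction of the total variation in y that the fitted line accounts for.

Here R² = 0.9171:
- Explained: 91.71% of the variation in y
- Unexplained (residual): 100% − 91.71% = 8.29%
- Rule of thumb (below 0.3 weak; 0.3 to below 0.7 moderate; 0.7 and above strong) → strong

Note: R² says nothing about causation, and a high R² does not by itself mean the linear form is appropriate — check the residuals.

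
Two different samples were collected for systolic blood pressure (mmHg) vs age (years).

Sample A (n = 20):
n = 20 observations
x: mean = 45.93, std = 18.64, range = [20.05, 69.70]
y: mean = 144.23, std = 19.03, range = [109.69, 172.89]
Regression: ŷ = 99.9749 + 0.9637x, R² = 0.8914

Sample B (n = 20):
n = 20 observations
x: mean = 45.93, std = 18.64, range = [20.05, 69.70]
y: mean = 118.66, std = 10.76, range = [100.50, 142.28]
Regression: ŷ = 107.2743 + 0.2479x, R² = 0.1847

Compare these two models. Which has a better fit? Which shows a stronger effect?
Model A has the better fit (R² = 0.8914 vs 0.1847). Model A shows the stronger effect (|β₁| = 0.9637 vs 0.2479).

Model Comparison:

Fit — compare R²:
- Model A: R² = 0.8914 → 89.14% of variance in blood pressure explained
- Model B: R² = 0.1847 → 18.47% of variance in blood pressure explained
- 0.8914 > 0.1847 → Model A has the better fit

Which has the larger per-year effect? (|β₁|)
- Model A: β₁ = 0.9637 → predicted blood pressure rises 0.9637 mmHg per additional year of age
- Model B: β₁ = 0.2479 → predicted blood pressure rises 0.2479 mmHg per additional year of age
- |0.9637| > |0.2479| → Model A shows the stronger marginal effect

Note: A steeper slope doesn't make a better model if the scatter around the line is large.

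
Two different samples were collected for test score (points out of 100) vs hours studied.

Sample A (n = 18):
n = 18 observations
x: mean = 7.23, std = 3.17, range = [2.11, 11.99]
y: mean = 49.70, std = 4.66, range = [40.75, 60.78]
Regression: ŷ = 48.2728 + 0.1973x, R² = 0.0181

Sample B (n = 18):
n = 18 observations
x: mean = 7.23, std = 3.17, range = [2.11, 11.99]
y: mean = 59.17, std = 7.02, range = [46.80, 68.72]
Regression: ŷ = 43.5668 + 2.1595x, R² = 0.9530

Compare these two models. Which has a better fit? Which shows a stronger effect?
Model B has the better fit (R² = 0.9530 vs 0.0181). Model B shows the stronger effect (|β₁| = 2.1595 vs 0.1973).

Model Comparison:

Fit — compare R²:
- Model A: R² = 0.0181 → 1.81% of variance in test score explained
- Model B: R² = 0.9530 → 95.30% of variance in test score explained
- 0.9530 > 0.0181 → Model B has the better fit

Which has the larger per-hour effect? (|β₁|)
- Model A: β₁ = 0.1973 → predicted test score rises 0.1973 points per additional hour of study time
- Model B: β₁ = 2.1595 → predicted test score rises 2.1595 points per additional hour of study time
- |0.1973| < |2.1595| → Model B shows the stronger marginal effect

Notes:
- R² measures how tightly points cluster around the line; β₁ measures how steep the line is — they answer different questions.
- A better fit (higher R²) doesn't necessarily mean a more important relationship.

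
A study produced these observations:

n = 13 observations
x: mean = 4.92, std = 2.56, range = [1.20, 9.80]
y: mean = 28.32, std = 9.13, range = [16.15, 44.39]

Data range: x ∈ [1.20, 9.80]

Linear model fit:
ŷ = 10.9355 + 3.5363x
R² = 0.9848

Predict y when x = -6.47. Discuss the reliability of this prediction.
The equation gives ŷ = -11.9444; however x = -6.47 is 7.67 units below the observed range, so this extrapolated value should not be trusted.

Prediction calculation:
ŷ = 10.9355 + 3.5363 × (-6.47)
ŷ = -11.9444

Reliability:
- Data range: x ∈ [1.20, 9.80]
- Prediction point: x = -6.47 is 7.67 units below the observed range → this is EXTRAPOLATION, not interpolation

Why that matters here:
- There are no observations near this x to validate the fitted line there
- Real relationships often flatten, saturate, or turn nonlinear at extremes

A defensible statement: 'if the linear trend continued to x = -6.47, y would be about -11.9444' — the premise is untested.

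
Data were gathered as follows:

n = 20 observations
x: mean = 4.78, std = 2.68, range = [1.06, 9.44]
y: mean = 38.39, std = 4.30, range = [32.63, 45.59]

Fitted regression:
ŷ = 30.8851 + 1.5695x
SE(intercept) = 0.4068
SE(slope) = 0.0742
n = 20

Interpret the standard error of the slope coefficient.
SE(slope) = 0.0742 measures the uncertainty in the estimated slope. The coefficient is estimated precisely (SE/|β̂₁| = 4.7%).

SE(β̂₁) = 0.0742 says: if we drew many samples of n = 20 from the same population and refit each time, the fitted slopes would scatter with a standard deviation of roughly 0.0742 around the true β₁.

Relative precision:
- SE / |β̂₁| = 0.0742 / 1.5695 = 4.7%
- Rule of thumb (under 20%: precise; 20% to under 50%: moderately precise; 50% or more: imprecise) → precise

Link to interval estimation: a confidence interval for β₁ is β̂₁ ± t* × 0.0742, so SE sets the half-width per unit of t*.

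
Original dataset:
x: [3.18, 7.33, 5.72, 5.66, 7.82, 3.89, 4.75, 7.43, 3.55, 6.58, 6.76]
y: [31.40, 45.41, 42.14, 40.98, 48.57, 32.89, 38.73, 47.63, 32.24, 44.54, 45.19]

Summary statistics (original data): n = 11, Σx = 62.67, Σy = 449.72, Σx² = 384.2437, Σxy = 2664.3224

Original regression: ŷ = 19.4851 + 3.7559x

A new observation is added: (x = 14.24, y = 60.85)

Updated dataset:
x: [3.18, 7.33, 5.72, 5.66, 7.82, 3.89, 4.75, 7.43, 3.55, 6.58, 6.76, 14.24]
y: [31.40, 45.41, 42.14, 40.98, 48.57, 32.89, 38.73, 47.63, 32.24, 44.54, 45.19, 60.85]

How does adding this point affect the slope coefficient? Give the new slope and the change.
Adding the point moves β₁ from 3.7559 to 2.7473, i.e. it decreases by 1.0086 (-26.9%).

x = 14.24 lies well outside the original x-range [3.18, 7.82] (x̄ ≈ 5.70), so this observation has high leverage and can move the slope substantially.

Step 1: Update the sums with the new point (n goes from 11 to 12)
Σx  = 62.67 + 14.24 = 76.91
Σy  = 449.72 + 60.85 = 510.57
Σx² = 384.2437 + 14.24² = 384.2437 + 202.7776 = 587.0213
Σxy = 2664.3224 + 14.24×60.85 = 2664.3224 + 866.5040 = 3530.8264

Step 2: Recompute the slope with b₁ = (nΣxy − ΣxΣy) / (nΣx² − (Σx)²)
Numerator   = 12×3530.8264 − 76.91×510.57 = 42369.9168 − 39267.9387 = 3101.9781
Denominator = 12×587.0213 − 76.91² = 7044.2556 − 5915.1481 = 1129.1075
b₁(new) = 3101.9781 / 1129.1075 = 2.7473

(Same formula on the original sums: (11×2664.3224 − 62.67×449.72) / (11×384.2437 − 62.67²) = 1123.5940 / 299.1518 = 3.7559, matching the given fit.)

Step 3: Change in slope
Δβ₁ = 2.7473 − 3.7559 = -1.0086
Relative change = -1.0086 / 3.7559 × 100% = -26.9%
→ the slope decreases when the point is added.

Because the point sits below the extension of the original line at a high-leverage x, it tilts the fit down.
In practice: investigate whether it comes from the same population as the rest of the sample.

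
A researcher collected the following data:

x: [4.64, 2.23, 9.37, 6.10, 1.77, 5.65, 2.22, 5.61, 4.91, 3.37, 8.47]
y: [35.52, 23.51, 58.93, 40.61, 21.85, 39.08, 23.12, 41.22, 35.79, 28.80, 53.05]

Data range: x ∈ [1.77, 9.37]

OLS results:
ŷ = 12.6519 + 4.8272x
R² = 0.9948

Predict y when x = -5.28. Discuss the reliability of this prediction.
ŷ = -12.8357 (extrapolation — x = -5.28 lies outside [1.77, 9.37], so reliability is low).

Prediction calculation:
ŷ = 12.6519 + 4.8272 × (-5.28)
ŷ = -12.8357

Reliability:
- Data range: x ∈ [1.77, 9.37]
- Prediction point: x = -5.28 is 7.05 units below the observed range → this is EXTRAPOLATION, not interpolation

Why that matters here:
- The linear relationship may not hold outside the observed range
- Real relationships often flatten, saturate, or turn nonlinear at extremes
- R² describes fit only over the sampled x values; it says nothing about behaviour beyond them

Report the number if required, but flag clearly that it is an extrapolation.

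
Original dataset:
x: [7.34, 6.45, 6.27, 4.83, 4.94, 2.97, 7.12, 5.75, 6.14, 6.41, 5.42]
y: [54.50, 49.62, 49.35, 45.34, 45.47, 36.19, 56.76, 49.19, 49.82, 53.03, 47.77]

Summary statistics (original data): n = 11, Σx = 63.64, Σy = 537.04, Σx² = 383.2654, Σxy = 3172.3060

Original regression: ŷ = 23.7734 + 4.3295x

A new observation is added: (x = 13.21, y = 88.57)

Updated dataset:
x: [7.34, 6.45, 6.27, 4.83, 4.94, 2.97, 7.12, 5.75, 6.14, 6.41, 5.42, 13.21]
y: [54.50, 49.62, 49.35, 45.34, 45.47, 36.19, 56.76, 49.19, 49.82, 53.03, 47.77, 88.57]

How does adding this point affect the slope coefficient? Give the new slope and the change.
Adding the point moves β₁ from 4.3295 to 5.1183, i.e. it increases by 0.7888 (+18.2%).

The new point has HIGH LEVERAGE: x = 13.21 is far from the original mean x̄ = 63.64/11 ≈ 5.79 (original range [2.97, 7.34]).

Step 1: Update the sums with the new point (n goes from 11 to 12)
Σx  = 63.64 + 13.21 = 76.85
Σy  = 537.04 + 88.57 = 625.61
Σx² = 383.2654 + 13.21² = 383.2654 + 174.5041 = 557.7695
Σxy = 3172.3060 + 13.21×88.57 = 3172.3060 + 1170.0097 = 4342.3157

Step 2: Recompute the slope with b₁ = (nΣxy − ΣxΣy) / (nΣx² − (Σx)²)
Numerator   = 12×4342.3157 − 76.85×625.61 = 52107.7884 − 48078.1285 = 4029.6599
Denominator = 12×557.7695 − 76.85² = 6693.2340 − 5905.9225 = 787.3115
b₁(new) = 4029.6599 / 787.3115 = 5.1183

(Same formula on the original sums: (11×3172.3060 − 63.64×537.04) / (11×383.2654 − 63.64²) = 718.1404 / 165.8698 = 4.3295, matching the given fit.)

Step 3: Change in slope
Δβ₁ = 5.1183 − 4.3295 = +0.7888
Relative change = +0.7888 / 4.3295 × 100% = +18.2%
→ the slope increases when the point is added.

Because the point sits above the extension of the original line at a high-leverage x, it tilts the fit up.
In practice: examine leverage (hᵢ) and Cook's distance rather than deleting it automatically.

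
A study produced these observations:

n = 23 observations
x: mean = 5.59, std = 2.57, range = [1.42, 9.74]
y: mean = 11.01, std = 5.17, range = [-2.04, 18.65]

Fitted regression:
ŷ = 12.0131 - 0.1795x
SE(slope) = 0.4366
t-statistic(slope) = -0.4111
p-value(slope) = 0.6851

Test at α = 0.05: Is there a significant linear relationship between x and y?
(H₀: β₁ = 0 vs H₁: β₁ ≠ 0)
Since p-value = 0.6851 ≥ α = 0.05, fail to reject H₀ — the slope is not significantly different from 0.

Hypothesis test for the slope coefficient:

H₀: β₁ = 0 (no linear relationship)
H₁: β₁ ≠ 0 (linear relationship exists)

Test statistic: t = β̂₁ / SE(β̂₁) = -0.1795 / 0.4366 = -0.4111

p = 0.6851: how often a slope estimate this far from 0 (in SE units) would arise by chance if β₁ were truly 0.

Decision rule: reject H₀ if p-value < α.
p-value = 0.6851 ≥ α = 0.05 → fail to reject H₀.

Conclusion: the linear association between x and y is not significant at the 5% level.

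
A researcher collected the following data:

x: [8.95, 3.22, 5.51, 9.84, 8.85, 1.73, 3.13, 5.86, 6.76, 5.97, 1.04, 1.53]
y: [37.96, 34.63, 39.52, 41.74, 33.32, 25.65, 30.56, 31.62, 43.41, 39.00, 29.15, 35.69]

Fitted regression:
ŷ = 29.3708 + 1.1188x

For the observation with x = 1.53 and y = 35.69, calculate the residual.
Residual = 4.6074

The residual is the difference between the actual value and the predicted value:

Residual = y - ŷ

Step 1: Calculate predicted value
ŷ = 29.3708 + 1.1188 × 1.53
ŷ = 31.0826

Step 2: Calculate residual
Residual = 35.69 - 31.0826
Residual = 4.6074

Interpretation: the model underestimates the actual value by 4.6074 at this point (positive residual → observation lies above the fitted line).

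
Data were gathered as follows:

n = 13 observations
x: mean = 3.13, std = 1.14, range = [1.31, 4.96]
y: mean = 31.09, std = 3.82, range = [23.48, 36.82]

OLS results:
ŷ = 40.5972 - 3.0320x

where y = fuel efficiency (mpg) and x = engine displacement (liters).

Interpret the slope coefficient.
On average, fuel efficiency is about 3.0320 mpg lower for every extra liter of engine displacement.

The slope β₁ = -3.0320 gives the rate at which the fitted fuel efficiency changes with engine displacement.

Interpretation:
- Engine displacement up by 1 liter → predicted fuel efficiency decreases by 3.0320 mpg
- The effect is assumed constant over the observed range of x (linearity)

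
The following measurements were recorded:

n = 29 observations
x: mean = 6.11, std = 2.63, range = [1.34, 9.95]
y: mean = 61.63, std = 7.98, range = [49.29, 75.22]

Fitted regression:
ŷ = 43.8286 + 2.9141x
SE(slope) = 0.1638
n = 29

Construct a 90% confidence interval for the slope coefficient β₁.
The 90% CI for β₁ is (2.6351, 3.1931)

Confidence interval for the slope:

The 90% CI for β₁ is: β̂₁ ± t*(α/2, n-2) × SE(β̂₁)

Step 1: Find critical t-value
- Confidence level = 0.9
- Degrees of freedom = n - 2 = 29 - 2 = 27
- t*(α/2, 27) = 1.7033

Step 2: Calculate margin of error
Margin = 1.7033 × 0.1638 = 0.2790

Step 3: Construct interval
CI = 2.9141 ± 0.2790
CI = (2.6351, 3.1931)

Interpretation: We are 90% confident that the true slope β₁ lies between 2.6351 and 3.1931.
Since 0 is outside the interval, a two-sided test at α = 0.10 would reject H₀: β₁ = 0.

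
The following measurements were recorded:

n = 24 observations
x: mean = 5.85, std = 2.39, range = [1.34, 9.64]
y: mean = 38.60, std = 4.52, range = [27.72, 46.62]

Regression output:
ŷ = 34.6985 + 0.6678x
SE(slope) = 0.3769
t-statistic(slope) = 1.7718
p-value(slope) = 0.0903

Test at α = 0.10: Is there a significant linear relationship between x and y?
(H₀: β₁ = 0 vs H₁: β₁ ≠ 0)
Reject H₀: p-value = 0.0903 < α = 0.10. The linear relationship is significant at the 10% level.

Hypothesis test for the slope coefficient:

H₀: β₁ = 0 (no linear relationship)
H₁: β₁ ≠ 0 (linear relationship exists)

Test statistic: t = β̂₁ / SE(β̂₁) = 0.6678 / 0.3769 = 1.7718

With df = 22, the two-sided p-value for |t| = 1.7718 is 0.0903.

Decision rule: reject H₀ if p-value < α.
p-value = 0.0903 < α = 0.10 → reject H₀.

There is sufficient evidence at the 10% significance level to conclude that a linear relationship exists between x and y.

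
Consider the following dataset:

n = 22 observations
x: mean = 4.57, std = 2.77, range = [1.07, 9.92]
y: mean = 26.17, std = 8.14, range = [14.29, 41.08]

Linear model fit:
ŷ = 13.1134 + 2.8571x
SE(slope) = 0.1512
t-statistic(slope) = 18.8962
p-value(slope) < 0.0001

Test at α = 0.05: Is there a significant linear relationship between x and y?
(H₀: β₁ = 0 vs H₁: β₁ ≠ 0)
Since p-value < 0.0001 < α = 0.05, reject H₀ — the slope is significantly different from 0.

Hypothesis test for the slope coefficient:

H₀: β₁ = 0 (no linear relationship)
H₁: β₁ ≠ 0 (linear relationship exists)

Test statistic: t = β̂₁ / SE(β̂₁) = 2.8571 / 0.1512 = 18.8962

With df = 20, the two-sided p-value for |t| = 18.8962 is <0.0001.

Decision rule: reject H₀ if p-value < α.
p-value < 0.0001 < α = 0.05 → reject H₀.

At α = 0.05 the data do provide convincing evidence of a nonzero slope.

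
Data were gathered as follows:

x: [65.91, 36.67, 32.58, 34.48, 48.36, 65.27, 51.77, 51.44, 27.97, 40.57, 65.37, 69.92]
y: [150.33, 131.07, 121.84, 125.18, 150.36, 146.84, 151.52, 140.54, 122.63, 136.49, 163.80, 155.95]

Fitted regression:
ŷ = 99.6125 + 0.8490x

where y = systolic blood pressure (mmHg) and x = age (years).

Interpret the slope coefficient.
On average, blood pressure is about 0.8490 mmHg higher for every extra year of age.

The slope coefficient β₁ = 0.8490 represents the marginal effect of age on blood pressure.

Interpretation:
- Age up by 1 year → predicted blood pressure increases by 0.8490 mmHg
- This is a linear approximation: the same per-unit change is assumed across the whole observed x range
- The slope describes association in these data, not necessarily a causal effect

(β₀ = 99.6125 is the fitted value at x = 0 and is not part of the slope interpretation.)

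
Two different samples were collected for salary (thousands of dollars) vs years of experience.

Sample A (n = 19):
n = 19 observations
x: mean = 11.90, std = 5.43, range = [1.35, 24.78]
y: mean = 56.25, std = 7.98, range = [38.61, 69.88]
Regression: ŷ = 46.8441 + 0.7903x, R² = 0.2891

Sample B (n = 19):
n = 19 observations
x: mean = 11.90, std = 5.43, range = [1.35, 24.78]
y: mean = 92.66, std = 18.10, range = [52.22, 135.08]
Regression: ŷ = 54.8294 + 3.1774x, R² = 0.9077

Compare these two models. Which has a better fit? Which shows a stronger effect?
Model B has the better fit (R² = 0.9077 vs 0.2891). Model B shows the stronger effect (|β₁| = 3.1774 vs 0.7903).

Model Comparison:

Goodness of fit (R²):
- Model A: R² = 0.2891 → 28.91% of variance in salary explained
- Model B: R² = 0.9077 → 90.77% of variance in salary explained
- 0.9077 > 0.2891 → Model B has the better fit

Which has the larger per-year effect? (|β₁|)
- Model A: β₁ = 0.7903 → predicted salary rises 0.7903 thousand dollars per additional year of experience
- Model B: β₁ = 3.1774 → predicted salary rises 3.1774 thousand dollars per additional year of experience
- |0.7903| < |3.1774| → Model B shows the stronger marginal effect

Note: A steeper slope doesn't make a better model if the scatter around the line is large.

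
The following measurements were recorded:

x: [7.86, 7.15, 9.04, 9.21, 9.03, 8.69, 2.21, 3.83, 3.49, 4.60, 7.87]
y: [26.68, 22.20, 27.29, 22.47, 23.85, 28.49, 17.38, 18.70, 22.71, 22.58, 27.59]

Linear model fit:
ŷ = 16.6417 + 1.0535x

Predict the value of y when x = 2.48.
ŷ = 19.2544

Plug x = 2.48 into the fitted line:

ŷ = 16.6417 + 1.0535 × 2.48
ŷ = 16.6417 + 2.6127
ŷ = 19.2544

This is the fitted mean response at that x — an individual observation would come with a wider prediction interval.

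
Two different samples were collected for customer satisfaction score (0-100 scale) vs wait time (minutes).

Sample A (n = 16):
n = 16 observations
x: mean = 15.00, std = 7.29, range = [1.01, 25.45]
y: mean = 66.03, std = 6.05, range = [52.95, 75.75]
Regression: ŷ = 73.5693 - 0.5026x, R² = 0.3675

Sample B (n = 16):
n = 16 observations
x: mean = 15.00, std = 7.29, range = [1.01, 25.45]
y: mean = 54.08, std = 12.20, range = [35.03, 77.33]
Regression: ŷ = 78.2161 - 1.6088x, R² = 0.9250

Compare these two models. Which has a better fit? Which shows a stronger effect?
Model B has the better fit (R² = 0.9250 vs 0.3675). Model B shows the stronger effect (|β₁| = 1.6088 vs 0.5026).

Model Comparison:

Goodness of fit (R²):
- Model A: R² = 0.3675 → 36.75% of variance in satisfaction score explained
- Model B: R² = 0.9250 → 92.50% of variance in satisfaction score explained
- 0.9250 > 0.3675 → Model B has the better fit

Strength of effect — compare |β₁|:
- Model A: β₁ = -0.5026 → predicted satisfaction score falls 0.5026 points per additional minute of wait time
- Model B: β₁ = -1.6088 → predicted satisfaction score falls 1.6088 points per additional minute of wait time
- |-0.5026| < |-1.6088| → Model B shows the stronger marginal effect

Note: A better fit (higher R²) doesn't necessarily mean a more important relationship.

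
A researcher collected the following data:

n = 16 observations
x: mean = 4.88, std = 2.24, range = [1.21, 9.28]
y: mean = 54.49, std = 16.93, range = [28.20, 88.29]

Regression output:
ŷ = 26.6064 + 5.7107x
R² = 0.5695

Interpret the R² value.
About 56.95% of the variability in y is accounted for by the regression on x (R² = 0.5695) — a moderate linear fit.

R² = 1 − SS_res/SS_tot compares the residual scatter to the total scatter of y about its mean.

Here R² = 0.5695:
- Explained: 56.95% of the variation in y
- Unexplained (residual): 100% − 56.95% = 43.05%
- Rule of thumb (below 0.3 weak; 0.3 to below 0.7 moderate; 0.7 and above strong) → moderate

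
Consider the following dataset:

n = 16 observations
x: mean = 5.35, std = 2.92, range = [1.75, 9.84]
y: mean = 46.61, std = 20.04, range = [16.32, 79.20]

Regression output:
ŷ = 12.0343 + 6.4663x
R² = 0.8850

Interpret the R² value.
R² = 0.8850 means 88.50% of the variation in y is explained by the linear relationship with x. This indicates a strong fit.

R² (coefficient of determination) measures the proportion of variance in y explained by the regression model.

Here R² = 0.8850:
- Explained: 88.50% of the variation in y
- Unexplained (residual): 100% − 88.50% = 11.50%
- Rule of thumb (below 0.3 weak; 0.3 to below 0.7 moderate; 0.7 and above strong) → strong

Equivalently, for simple linear regression R² = r², so |r| = √0.8850 ≈ 0.9407.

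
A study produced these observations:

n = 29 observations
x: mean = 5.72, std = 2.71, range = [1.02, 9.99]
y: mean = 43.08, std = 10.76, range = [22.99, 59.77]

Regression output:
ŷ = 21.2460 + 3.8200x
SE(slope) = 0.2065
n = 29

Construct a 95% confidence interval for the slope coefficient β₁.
The 95% CI for β₁ is (3.3963, 4.2437)

Confidence interval for the slope:

The 95% CI for β₁ is: β̂₁ ± t*(α/2, n-2) × SE(β̂₁)

Step 1: Find critical t-value
- Confidence level = 0.95
- Degrees of freedom = n - 2 = 29 - 2 = 27
- t*(α/2, 27) = 2.0518

Step 2: Calculate margin of error
Margin = 2.0518 × 0.2065 = 0.4237

Step 3: Construct interval
CI = 3.8200 ± 0.4237
CI = (3.3963, 4.2437)

Interpretation: intervals built this way capture the true β₁ in 95% of repeated samples; here the plausible range for the per-unit effect of x on y is 3.3963 to 4.2437.
The interval does not include 0, suggesting a significant linear relationship.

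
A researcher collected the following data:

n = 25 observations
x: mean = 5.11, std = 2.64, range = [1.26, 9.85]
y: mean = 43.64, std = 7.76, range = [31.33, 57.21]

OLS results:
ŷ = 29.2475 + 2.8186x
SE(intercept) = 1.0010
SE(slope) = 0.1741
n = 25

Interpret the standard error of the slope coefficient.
SE(β̂₁) = 0.1741 is the estimated standard deviation of the slope estimate across repeated samples; relative to β̂₁ = 2.8186 that is 6.2%, a precise estimate.

SE(β̂₁) = s / √Sxx, where s is the residual standard deviation and Sxx = Σ(x − x̄)². It is the yardstick for how far β̂₁ = 2.8186 could plausibly be from the true slope.

Relative precision:
- SE / |β̂₁| = 0.1741 / 2.8186 = 6.2%
- Rule of thumb (under 20%: precise; 20% to under 50%: moderately precise; 50% or more: imprecise) → precise

Link to the t-test: t = β̂₁ / SE(β̂₁) = 2.8186 / 0.1741 = 16.1895, the statistic for H₀: β₁ = 0.

What drives SE(β̂₁): more residual scatter → larger SE; wider spread of x values → smaller SE.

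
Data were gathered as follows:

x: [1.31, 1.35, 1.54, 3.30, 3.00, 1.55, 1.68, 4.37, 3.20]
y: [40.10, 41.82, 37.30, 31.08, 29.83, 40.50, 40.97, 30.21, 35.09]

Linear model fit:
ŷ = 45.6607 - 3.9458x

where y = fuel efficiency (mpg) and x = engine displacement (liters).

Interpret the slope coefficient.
An increase of one liter in engine displacement is associated with a 3.9458 mpg decrease in predicted fuel efficiency.

The slope coefficient β₁ = -3.9458 represents the marginal effect of engine displacement on fuel efficiency.

Interpretation:
- Engine displacement up by 1 liter → predicted fuel efficiency decreases by 3.9458 mpg
- The effect is assumed constant over the observed range of x (linearity)
- The slope describes association in these data, not necessarily a causal effect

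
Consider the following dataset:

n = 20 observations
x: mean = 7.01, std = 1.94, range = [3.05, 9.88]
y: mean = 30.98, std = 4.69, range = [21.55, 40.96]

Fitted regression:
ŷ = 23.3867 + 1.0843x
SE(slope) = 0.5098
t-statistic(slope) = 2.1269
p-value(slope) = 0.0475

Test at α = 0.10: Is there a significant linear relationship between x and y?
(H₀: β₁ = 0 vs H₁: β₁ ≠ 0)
p-value = 0.0475 < α = 0.10, so we reject H₀. The relationship is significant.

Hypothesis test for the slope coefficient:

H₀: β₁ = 0 (no linear relationship)
H₁: β₁ ≠ 0 (linear relationship exists)

Test statistic: t = β̂₁ / SE(β̂₁) = 1.0843 / 0.5098 = 2.1269

The p-value (0.0475) is the probability, under H₀, of a t-statistic at least as extreme as |t| = 2.1269 (two-sided, df = n − 2 = 18).

Decision rule: reject H₀ if p-value < α.
p-value = 0.0475 < α = 0.10 → reject H₀.

At α = 0.10 the data do provide convincing evidence of a nonzero slope.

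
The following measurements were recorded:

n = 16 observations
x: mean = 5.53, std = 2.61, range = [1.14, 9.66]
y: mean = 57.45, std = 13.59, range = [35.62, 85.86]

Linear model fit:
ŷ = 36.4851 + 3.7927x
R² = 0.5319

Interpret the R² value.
About 53.19% of the variability in y is accounted for by the regression on x (R² = 0.5319) — a moderate linear fit.

The coefficient of determination R² is the fraction of the total variation in y that the fitted line accounts for.

Here R² = 0.5319:
- Explained: 53.19% of the variation in y
- Unexplained (residual): 100% − 53.19% = 46.81%
- Rule of thumb (below 0.3 weak; 0.3 to below 0.7 moderate; 0.7 and above strong) → moderate

Note: R² says nothing about causation, and a high R² does not by itself mean the linear form is appropriate — check the residuals.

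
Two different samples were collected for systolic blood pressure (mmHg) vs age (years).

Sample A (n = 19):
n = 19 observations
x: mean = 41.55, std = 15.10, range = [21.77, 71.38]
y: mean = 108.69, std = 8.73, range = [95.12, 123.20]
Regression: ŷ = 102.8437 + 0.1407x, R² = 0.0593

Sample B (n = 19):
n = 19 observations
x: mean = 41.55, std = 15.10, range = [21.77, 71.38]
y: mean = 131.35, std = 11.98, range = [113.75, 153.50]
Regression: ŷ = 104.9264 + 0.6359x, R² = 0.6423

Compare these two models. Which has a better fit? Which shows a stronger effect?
Model B has the better fit (R² = 0.6423 vs 0.0593). Model B shows the stronger effect (|β₁| = 0.6359 vs 0.1407).

Model Comparison:

Fit — compare R²:
- Model A: R² = 0.0593 → 5.93% of variance in blood pressure explained
- Model B: R² = 0.6423 → 64.23% of variance in blood pressure explained
- 0.6423 > 0.0593 → Model B has the better fit

Strength of effect — compare |β₁|:
- Model A: β₁ = 0.1407 → predicted blood pressure rises 0.1407 mmHg per additional year of age
- Model B: β₁ = 0.6359 → predicted blood pressure rises 0.6359 mmHg per additional year of age
- |0.1407| < |0.6359| → Model B shows the stronger marginal effect

Note: A better fit (higher R²) doesn't necessarily mean a more important relationship.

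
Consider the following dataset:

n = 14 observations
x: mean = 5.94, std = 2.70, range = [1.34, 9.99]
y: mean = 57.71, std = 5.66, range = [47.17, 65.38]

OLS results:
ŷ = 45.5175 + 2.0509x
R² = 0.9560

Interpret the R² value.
The model explains 95.60% of the variance in y (R² = 0.9560), leaving 4.40% unexplained; the fit is strong.

R² = 1 − SS_res/SS_tot compares the residual scatter to the total scatter of y about its mean.

Here R² = 0.9560:
- Explained: 95.60% of the variation in y
- Unexplained (residual): 100% − 95.60% = 4.40%
- Rule of thumb (below 0.3 weak; 0.3 to below 0.7 moderate; 0.7 and above strong) → strong

Equivalently, for simple linear regression R² = r², so |r| = √0.9560 ≈ 0.9778.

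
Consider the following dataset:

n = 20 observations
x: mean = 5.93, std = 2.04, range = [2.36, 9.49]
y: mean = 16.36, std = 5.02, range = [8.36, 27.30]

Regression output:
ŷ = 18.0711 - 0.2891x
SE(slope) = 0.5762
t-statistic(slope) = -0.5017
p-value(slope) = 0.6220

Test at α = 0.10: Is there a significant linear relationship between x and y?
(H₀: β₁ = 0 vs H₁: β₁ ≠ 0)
Since p-value = 0.6220 ≥ α = 0.10, fail to reject H₀ — the slope is not significantly different from 0.

Hypothesis test for the slope coefficient:

H₀: β₁ = 0 (no linear relationship)
H₁: β₁ ≠ 0 (linear relationship exists)

Test statistic: t = β̂₁ / SE(β̂₁) = -0.2891 / 0.5762 = -0.5017

The p-value (0.6220) is the probability, under H₀, of a t-statistic at least as extreme as |t| = 0.5017 (two-sided, df = n − 2 = 18).

Decision rule: reject H₀ if p-value < α.
p-value = 0.6220 ≥ α = 0.10 → fail to reject H₀.

At α = 0.10 the data do not provide convincing evidence of a nonzero slope.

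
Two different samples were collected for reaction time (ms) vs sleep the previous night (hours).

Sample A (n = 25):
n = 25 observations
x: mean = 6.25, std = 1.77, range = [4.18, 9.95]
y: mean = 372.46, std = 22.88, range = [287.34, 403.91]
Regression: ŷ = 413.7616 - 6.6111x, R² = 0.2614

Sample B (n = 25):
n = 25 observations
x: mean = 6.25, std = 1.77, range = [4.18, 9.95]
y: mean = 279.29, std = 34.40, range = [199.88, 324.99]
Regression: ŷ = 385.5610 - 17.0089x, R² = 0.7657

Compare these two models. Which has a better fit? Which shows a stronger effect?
Model B has the better fit (R² = 0.7657 vs 0.2614). Model B shows the stronger effect (|β₁| = 17.0089 vs 6.6111).

Model Comparison:

Fit — compare R²:
- Model A: R² = 0.2614 → 26.14% of variance in reaction time explained
- Model B: R² = 0.7657 → 76.57% of variance in reaction time explained
- 0.7657 > 0.2614 → Model B has the better fit

Effect size (slope magnitude):
- Model A: β₁ = -6.6111 → predicted reaction time falls 6.6111 ms per additional hour of sleep
- Model B: β₁ = -17.0089 → predicted reaction time falls 17.0089 ms per additional hour of sleep
- |-6.6111| < |-17.0089| → Model B shows the stronger marginal effect

Note: The two samples could reflect different populations, time periods, or measurement quality.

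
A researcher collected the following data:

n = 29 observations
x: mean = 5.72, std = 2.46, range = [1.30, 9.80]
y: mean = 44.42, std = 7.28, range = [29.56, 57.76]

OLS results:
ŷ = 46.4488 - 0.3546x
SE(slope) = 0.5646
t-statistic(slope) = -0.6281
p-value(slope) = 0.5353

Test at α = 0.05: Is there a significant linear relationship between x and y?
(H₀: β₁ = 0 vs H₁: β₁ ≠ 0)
Since p-value = 0.5353 ≥ α = 0.05, fail to reject H₀ — the slope is not significantly different from 0.

Hypothesis test for the slope coefficient:

H₀: β₁ = 0 (no linear relationship)
H₁: β₁ ≠ 0 (linear relationship exists)

Test statistic: t = β̂₁ / SE(β̂₁) = -0.3546 / 0.5646 = -0.6281

p = 0.5353: how often a slope estimate this far from 0 (in SE units) would arise by chance if β₁ were truly 0.

Decision rule: reject H₀ if p-value < α.
p-value = 0.5353 ≥ α = 0.05 → fail to reject H₀.

Conclusion: the linear association between x and y is not significant at the 5% level.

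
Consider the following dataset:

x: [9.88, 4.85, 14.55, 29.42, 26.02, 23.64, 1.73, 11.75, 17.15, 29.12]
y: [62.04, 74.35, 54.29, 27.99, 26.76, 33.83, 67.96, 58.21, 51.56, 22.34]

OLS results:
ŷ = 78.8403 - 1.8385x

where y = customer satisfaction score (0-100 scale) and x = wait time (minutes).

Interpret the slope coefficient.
On average, satisfaction score is about 1.8385 points lower for every extra minute of wait time.

The slope coefficient β₁ = -1.8385 represents the marginal effect of wait time on satisfaction score.

Interpretation:
- Wait time up by 1 minute → predicted satisfaction score decreases by 1.8385 points
- This is a linear approximation: the same per-unit change is assumed across the whole observed x range
- The slope describes association in these data, not necessarily a causal effect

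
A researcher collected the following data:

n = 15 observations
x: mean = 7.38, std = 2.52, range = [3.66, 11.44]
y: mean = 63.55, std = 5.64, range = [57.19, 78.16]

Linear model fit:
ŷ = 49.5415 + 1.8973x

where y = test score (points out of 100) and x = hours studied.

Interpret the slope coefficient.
On average, test score is about 1.8973 points higher for every extra hour of study time.

The slope coefficient β₁ = 1.8973 represents the marginal effect of study time on test score.

Interpretation:
- Study time up by 1 hour → predicted test score increases by 1.8973 points
- This is a linear approximation: the same per-unit change is assumed across the whole observed x range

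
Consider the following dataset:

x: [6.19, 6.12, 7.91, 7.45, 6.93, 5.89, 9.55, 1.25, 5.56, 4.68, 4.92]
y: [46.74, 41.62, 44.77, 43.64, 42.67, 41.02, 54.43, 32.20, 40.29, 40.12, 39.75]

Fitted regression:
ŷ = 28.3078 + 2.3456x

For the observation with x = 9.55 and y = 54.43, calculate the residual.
Residual = 3.7217

The residual is the difference between the actual value and the predicted value:

Residual = y - ŷ

Step 1: Calculate predicted value
ŷ = 28.3078 + 2.3456 × 9.55
ŷ = 50.7083

Step 2: Calculate residual
Residual = 54.43 - 50.7083
Residual = 3.7217

Interpretation: the model underestimates the actual value by 3.7217 at this point (positive residual → observation lies above the fitted line).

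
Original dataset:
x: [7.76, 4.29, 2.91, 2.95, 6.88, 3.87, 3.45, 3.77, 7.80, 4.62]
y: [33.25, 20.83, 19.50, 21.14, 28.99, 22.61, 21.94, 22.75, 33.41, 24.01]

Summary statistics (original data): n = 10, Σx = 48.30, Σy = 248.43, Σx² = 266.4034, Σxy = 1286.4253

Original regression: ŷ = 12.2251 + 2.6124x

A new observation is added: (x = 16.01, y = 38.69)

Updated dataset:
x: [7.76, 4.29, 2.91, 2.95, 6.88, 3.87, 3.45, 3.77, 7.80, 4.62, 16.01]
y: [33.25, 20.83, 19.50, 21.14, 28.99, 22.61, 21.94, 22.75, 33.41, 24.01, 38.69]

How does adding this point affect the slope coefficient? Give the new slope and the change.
The slope changes from 2.6124 to 1.5486 (change of -1.0638, or -40.7%).

x = 16.01 lies well outside the original x-range [2.91, 7.80] (x̄ ≈ 4.83), so this observation has high leverage and can move the slope substantially.

Step 1: Update the sums with the new point (n goes from 10 to 11)
Σx  = 48.30 + 16.01 = 64.31
Σy  = 248.43 + 38.69 = 287.12
Σx² = 266.4034 + 16.01² = 266.4034 + 256.3201 = 522.7235
Σxy = 1286.4253 + 16.01×38.69 = 1286.4253 + 619.4269 = 1905.8522

Step 2: Recompute the slope with b₁ = (nΣxy − ΣxΣy) / (nΣx² − (Σx)²)
Numerator   = 11×1905.8522 − 64.31×287.12 = 20964.3742 − 18464.6872 = 2499.6870
Denominator = 11×522.7235 − 64.31² = 5749.9585 − 4135.7761 = 1614.1824
b₁(new) = 2499.6870 / 1614.1824 = 1.5486

(Same formula on the original sums: (10×1286.4253 − 48.30×248.43) / (10×266.4034 − 48.30²) = 865.0840 / 331.1440 = 2.6124, matching the given fit.)

Step 3: Change in slope
Δβ₁ = 1.5486 − 2.6124 = -1.0638
Relative change = -1.0638 / 2.6124 × 100% = -40.7%
→ the slope decreases when the point is added.

Because the point sits below the extension of the original line at a high-leverage x, it tilts the fit down.
In practice: refit with and without it and report both if conclusions differ; examine leverage (hᵢ) and Cook's distance rather than deleting it automatically.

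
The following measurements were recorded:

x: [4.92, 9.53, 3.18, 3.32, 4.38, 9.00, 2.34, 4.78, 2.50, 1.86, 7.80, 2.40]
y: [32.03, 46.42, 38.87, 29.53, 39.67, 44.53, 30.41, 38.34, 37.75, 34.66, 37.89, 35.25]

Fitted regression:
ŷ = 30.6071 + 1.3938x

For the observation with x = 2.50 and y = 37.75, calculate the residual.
Residual = 3.6584

The residual is the difference between the actual value and the predicted value:

Residual = y - ŷ

Step 1: Calculate predicted value
ŷ = 30.6071 + 1.3938 × 2.50
ŷ = 34.0916

Step 2: Calculate residual
Residual = 37.75 - 34.0916
Residual = 3.6584

Sign check: y > ŷ, so the point is above the line and the fit underestimates here.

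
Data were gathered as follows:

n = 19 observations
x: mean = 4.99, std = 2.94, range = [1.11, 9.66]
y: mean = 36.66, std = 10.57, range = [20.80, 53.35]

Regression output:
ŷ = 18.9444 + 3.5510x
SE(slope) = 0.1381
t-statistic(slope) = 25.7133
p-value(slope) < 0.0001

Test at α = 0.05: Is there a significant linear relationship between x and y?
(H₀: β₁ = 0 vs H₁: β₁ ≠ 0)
Since p-value < 0.0001 < α = 0.05, reject H₀ — the slope is significantly different from 0.

Hypothesis test for the slope coefficient:

H₀: β₁ = 0 (no linear relationship)
H₁: β₁ ≠ 0 (linear relationship exists)

Test statistic: t = β̂₁ / SE(β̂₁) = 3.5510 / 0.1381 = 25.7133

The p-value (<0.0001) is the probability, under H₀, of a t-statistic at least as extreme as |t| = 25.7133 (two-sided, df = n − 2 = 17).

Decision rule: reject H₀ if p-value < α.
p-value < 0.0001 < α = 0.05 → reject H₀.

At α = 0.05 the data do provide convincing evidence of a nonzero slope.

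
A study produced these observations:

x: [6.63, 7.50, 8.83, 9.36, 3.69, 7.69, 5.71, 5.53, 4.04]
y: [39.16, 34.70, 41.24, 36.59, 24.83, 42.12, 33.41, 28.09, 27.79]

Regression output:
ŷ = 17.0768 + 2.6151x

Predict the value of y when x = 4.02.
ŷ = 27.5895

To predict y for x = 4.02, substitute into the regression equation:

ŷ = 17.0768 + 2.6151 × 4.02
ŷ = 17.0768 + 10.5127
ŷ = 27.5895

This is the fitted mean response at that x — an individual observation would come with a wider prediction interval.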